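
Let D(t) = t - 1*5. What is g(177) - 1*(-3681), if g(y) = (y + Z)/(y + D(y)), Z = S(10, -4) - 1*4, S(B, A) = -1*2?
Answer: 1284840/349 ≈ 3681.5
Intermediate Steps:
D(t) = -5 + t (D(t) = t - 5 = -5 + t)
S(B, A) = -2
Z = -6 (Z = -2 - 1*4 = -2 - 4 = -6)
g(y) = (-6 + y)/(-5 + 2*y) (g(y) = (y - 6)/(y + (-5 + y)) = (-6 + y)/(-5 + 2*y))
g(177) - 1*(-3681) = (-6 + 177)/(-5 + 2*177) - 1*(-3681) = 171/(-5 + 354) + 3681 = 171/349 + 3681 = 1284840/349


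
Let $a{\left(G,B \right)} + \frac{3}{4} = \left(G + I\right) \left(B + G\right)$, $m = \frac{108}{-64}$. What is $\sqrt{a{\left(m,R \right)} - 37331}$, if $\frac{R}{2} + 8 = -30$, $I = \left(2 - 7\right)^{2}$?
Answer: $\frac{i \sqrt{10020567}}{16} \approx 197.85 i$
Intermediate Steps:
$I = 25$ ($I = \left(-5\right)^{2} = 25$)
$R = -76$ ($R = -16 + 2 \left(-30\right) = -16 - 60 = -76$)
$m = - \frac{27}{16}$ ($m = 108 \left(- \frac{1}{64}\right) = - \frac{27}{16} \approx -1.6875$)
$a{\left(G,B \right)} = - \frac{3}{4} + \left(25 + G\right) \left(B + G\right)$ ($a{\left(G,B \right)} = - \frac{3}{4} + \left(G + 25\right) \left(B + G\right) = - \frac{3}{4} + \left(25 + G\right) \left(B + G\right)$)
$\sqrt{a{\left(m,R \right)} - 37331} = \sqrt{\left(- \frac{3}{4} + \left(- \frac{27}{16}\right)^{2} + 25 \left(-76\right) + 25 \left(- \frac{27}{16}\right) - - \frac{513}{4}\right) - 37331} = \sqrt{\left(- \frac{3}{4} + \frac{729}{256} - 1900 - \frac{675}{16} + \frac{513}{4}\right) - 37331} = \sqrt{- \frac{463831}{256} - 37331} = \sqrt{- \frac{10020567}{256}} = \frac{i \sqrt{10020567}}{16}$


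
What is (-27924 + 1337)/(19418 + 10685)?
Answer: -26587/30103 ≈ -0.88320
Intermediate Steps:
(-27924 + 1337)/(19418 + 10685) = -26587/30103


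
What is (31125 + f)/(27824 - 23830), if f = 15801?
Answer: 23463/1997 ≈ 11.749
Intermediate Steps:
(31125 + f)/(27824 - 23830) = (31125 + 15801)/(27824 - 23830) = 46926/3994 = 46926*(1/3994) = 23463/1997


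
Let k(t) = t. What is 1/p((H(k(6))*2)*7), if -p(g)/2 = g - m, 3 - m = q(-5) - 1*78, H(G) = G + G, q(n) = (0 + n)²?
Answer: -1/224 ≈ -0.0044643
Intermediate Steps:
q(n) = n²
H(G) = 2*G
m = 56 (m = 3 - ((-5)² - 1*78) = 3 - (25 - 78) = 3 - 1*(-53) = 3 + 53 = 56)
p(g) = 112 - 2*g (p(g) = -2*(g - 1*56) = -2*(g - 56) = -2*(-56 + g) = 112 - 2*g)
1/p((H(k(6))*2)*7) = 1/(112 - 2*(2*6)*2*7) = 1/(112 - 2*12*2*7) = 1/(112 - 48*7) = 1/(112 - 2*168) = 1/(112 - 336) = 1/(-224) = -1/224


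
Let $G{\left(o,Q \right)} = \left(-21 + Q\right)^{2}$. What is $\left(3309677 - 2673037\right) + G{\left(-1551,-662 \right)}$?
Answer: $1103129$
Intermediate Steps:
$\left(3309677 - 2673037\right) + G{\left(-1551,-662 \right)} = \left(3309677 - 2673037\right) + \left(-21 - 662\right)^{2} = 636640 + \left(-683\right)^{2} = 636640 + 466489 = 1103129$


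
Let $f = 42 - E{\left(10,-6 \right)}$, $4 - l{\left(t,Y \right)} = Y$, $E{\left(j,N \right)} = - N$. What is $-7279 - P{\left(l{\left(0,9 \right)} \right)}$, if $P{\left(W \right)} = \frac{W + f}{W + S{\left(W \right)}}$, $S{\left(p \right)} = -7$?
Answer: $- \frac{87317}{12} \approx -7276.4$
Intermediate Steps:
$l{\left(t,Y \right)} = 4 - Y$
$f = 36$ ($f = 42 - \left(-1\right) \left(-6\right) = 42 - 6 = 36$)
$P{\left(W \right)} = \frac{36 + W}{-7 + W}$ ($P{\left(W \right)} = \frac{W + 36}{W - 7} = \frac{36 + W}{-7 + W}$)
$-7279 - P{\left(l{\left(0,9 \right)} \right)} = -7279 - \frac{36 + \left(4 - 9\right)}{-7 + \left(4 - 9\right)} = -7279 - \frac{36 - 5}{-7 - 5} = -7279 - \frac{1}{-12} \cdot 31 = -7279 - \left(- \frac{1}{12}\right) 31 = -7279 - - \frac{31}{12} = -7279 + \frac{31}{12} = - \frac{87317}{12}$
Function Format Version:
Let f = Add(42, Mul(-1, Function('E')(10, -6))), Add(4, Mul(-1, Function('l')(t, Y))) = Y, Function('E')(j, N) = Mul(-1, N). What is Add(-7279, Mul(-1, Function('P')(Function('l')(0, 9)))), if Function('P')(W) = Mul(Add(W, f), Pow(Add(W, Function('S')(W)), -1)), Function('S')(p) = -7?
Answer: Rational(-87317, 12) ≈ -7276.4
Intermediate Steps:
Function('l')(t, Y) = Add(4, Mul(-1, Y))
f = 36 (f = Add(42, Mul(-1, Mul(-1, -6))) = Add(42, Mul(-1, 6)) = Add(42, -6) = 36)
Function('P')(W) = Mul(Pow(Add(-7, W), -1), Add(36, W)) (Function('P')(W) = Mul(Add(W, 36), Pow(Add(W, -7), -1)) = Mul(Add(36, W), Pow(Add(-7, W), -1)) = Mul(Pow(Add(-7, W), -1), Add(36, W)))
Add(-7279, Mul(-1, Function('P')(Function('l')(0, 9)))) = Add(-7279, Mul(-1, Mul(Pow(Add(-7, Add(4, Mul(-1, 9))), -1), Add(36, Add(4, Mul(-1, 9)))))) = Add(-7279, Mul(-1, Mul(Pow(Add(-7, Add(4, -9)), -1), Add(36, Add(4, -9))))) = Add(-7279, Mul(-1, Mul(Pow(Add(-7, -5), -1), Add(36, -5)))) = Add(-7279, Mul(-1, Mul(Pow(-12, -1), 31))) = Add(-7279, Mul(-1, Mul(Rational(-1, 12), 31))) = Add(-7279, Mul(-1, Rational(-31, 12))) = Add(-7279, Rational(31, 12)) = Rational(-87317, 12)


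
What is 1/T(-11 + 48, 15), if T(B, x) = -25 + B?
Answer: 1/12 ≈ 0.083333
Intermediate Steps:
1/T(-11 + 48, 15) = 1/(-25 + (-11 + 48)) = 1/(-25 + 37) = 1/12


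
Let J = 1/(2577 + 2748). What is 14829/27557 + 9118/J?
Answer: 1337984680779/27557 ≈ 4.8553e+7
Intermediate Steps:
J = 1/5325 ≈ 0.00018779
14829/27557 + 9118/J = 14829/27557 + 9118/(1/5325) = 14829*(1/27557) + 9118*5325 = 14829/27557 + 48553350 = 1337984680779/27557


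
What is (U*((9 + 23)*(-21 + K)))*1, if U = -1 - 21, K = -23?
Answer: 30976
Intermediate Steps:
U = -22
(U*((9 + 23)*(-21 + K)))*1 = -22*(9 + 23)*(-21 - 23)*1 = -704*(-44)*1 = -22*(-1408)*1 = 30976*1 = 30976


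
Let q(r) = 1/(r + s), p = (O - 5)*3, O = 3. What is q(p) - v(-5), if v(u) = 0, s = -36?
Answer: -1/42 ≈ -0.023810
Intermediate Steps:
p = -6 (p = (3 - 5)*3 = -2*3 = -6)
q(r) = 1/(-36 + r) (q(r) = 1/(r - 36) = 1/(-36 + r))
q(p) - v(-5) = 1/(-36 - 6) - 1*0 = 1/(-42) + 0 = -1/42 + 0 = -1/42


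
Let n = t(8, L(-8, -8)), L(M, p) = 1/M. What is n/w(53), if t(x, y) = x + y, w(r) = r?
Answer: 63/424 ≈ 0.14858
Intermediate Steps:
n = 63/8 (n = 8 + 1/(-8) = 8 - ⅛ = 63/8 ≈ 7.8750)
n/w(53) = (63/8)/53 = (63/8)*(1/53) = 63/424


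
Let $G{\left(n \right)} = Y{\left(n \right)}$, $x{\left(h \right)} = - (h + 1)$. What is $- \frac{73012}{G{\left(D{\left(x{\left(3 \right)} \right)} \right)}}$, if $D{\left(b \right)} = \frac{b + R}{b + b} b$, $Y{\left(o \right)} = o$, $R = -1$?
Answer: $\frac{146024}{5} \approx 29205.0$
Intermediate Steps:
$x{\left(h \right)} = -1 - h$ ($x{\left(h \right)} = - (1 + h) = -1 - h$)
$D{\left(b \right)} = - \frac{1}{2} + \frac{b}{2}$ ($D{\left(b \right)} = \frac{b - 1}{b + b} b = \frac{-1 + b}{2 b} b = - \frac{1}{2} + \frac{b}{2}$)
$G{\left(n \right)} = n$
$- \frac{73012}{G{\left(D{\left(x{\left(3 \right)} \right)} \right)}} = - \frac{73012}{- \frac{1}{2} + \frac{-1 - 3}{2}} = - \frac{73012}{- \frac{1}{2} + \frac{1}{2} \left(-4\right)} = - \frac{73012}{- \frac{1}{2} - 2} = - \frac{73012}{- \frac{5}{2}} = \left(-73012\right) \left(- \frac{2}{5}\right) = \frac{146024}{5}$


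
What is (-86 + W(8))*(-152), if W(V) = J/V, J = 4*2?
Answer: 12920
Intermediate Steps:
J = 8
W(V) = 8/V
(-86 + W(8))*(-152) = (-86 + 8/8)*(-152) = (-86 + 8*(⅛))*(-152) = (-86 + 1)*(-152) = -85*(-152) = 12920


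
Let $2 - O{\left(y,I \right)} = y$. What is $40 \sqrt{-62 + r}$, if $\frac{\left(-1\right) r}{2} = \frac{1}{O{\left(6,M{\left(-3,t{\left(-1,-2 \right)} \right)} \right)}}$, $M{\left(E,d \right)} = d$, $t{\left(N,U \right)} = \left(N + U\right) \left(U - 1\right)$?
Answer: $20 i \sqrt{246} \approx 313.69 i$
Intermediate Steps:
$t{\left(N,U \right)} = \left(-1 + U\right) \left(N + U\right)$ ($t{\left(N,U \right)} = \left(N + U\right) \left(-1 + U\right) = \left(-1 + U\right) \left(N + U\right)$)
$O{\left(y,I \right)} = 2 - y$
$r = \frac{1}{2}$ ($r = - \frac{2}{2 - 6} = - \frac{2}{-4} = \left(-2\right) \left(- \frac{1}{4}\right) = \frac{1}{2} \approx 0.5$)
$40 \sqrt{-62 + r} = 40 \sqrt{-62 + \frac{1}{2}} = 40 \sqrt{- \frac{123}{2}} = 40 \frac{i \sqrt{246}}{2} = 20 i \sqrt{246}$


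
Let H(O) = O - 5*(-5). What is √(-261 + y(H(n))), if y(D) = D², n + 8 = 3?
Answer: √139 ≈ 11.790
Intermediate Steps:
n = -5 (n = -8 + 3 = -5)
H(O) = 25 + O (H(O) = O + 25 = 25 + O)
√(-261 + y(H(n))) = √(-261 + (25 - 5)²) = √(-261 + 20²) = √(-261 + 400) = √139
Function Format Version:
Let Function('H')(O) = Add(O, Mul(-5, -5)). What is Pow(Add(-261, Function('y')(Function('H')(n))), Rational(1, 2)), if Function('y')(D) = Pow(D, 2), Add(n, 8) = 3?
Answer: Pow(139, Rational(1, 2)) ≈ 11.790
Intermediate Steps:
n = -5 (n = Add(-8, 3) = -5)
Function('H')(O) = Add(25, O) (Function('H')(O) = Add(O, 25) = Add(25, O))
Pow(Add(-261, Function('y')(Function('H')(n))), Rational(1, 2)) = Pow(Add(-261, Pow(Add(25, -5), 2)), Rational(1, 2)) = Pow(Add(-261, Pow(20, 2)), Rational(1, 2)) = Pow(Add(-261, 400), Rational(1, 2)) = Pow(139, Rational(1, 2))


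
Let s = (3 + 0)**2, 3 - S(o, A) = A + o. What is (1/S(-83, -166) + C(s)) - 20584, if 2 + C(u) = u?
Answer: -5185403/252 ≈ -20577.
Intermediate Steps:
S(o, A) = 3 - A - o (S(o, A) = 3 - (A + o) = 3 + (-A - o) = 3 - A - o)
s = 9 (s = 3**2 = 9)
C(u) = -2 + u
(1/S(-83, -166) + C(s)) - 20584 = (1/(3 - 1*(-166) - 1*(-83)) + (-2 + 9)) - 20584 = (1/(3 + 166 + 83) + 7) - 20584 = (1/252 + 7) - 20584 = 1765/252 - 20584 = -5185403/252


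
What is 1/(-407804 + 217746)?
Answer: -1/190058 ≈ -5.2616e-6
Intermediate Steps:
1/(-407804 + 217746) = 1/(-190058) = -1/190058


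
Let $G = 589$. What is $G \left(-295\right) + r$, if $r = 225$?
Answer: $-173530$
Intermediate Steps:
$G \left(-295\right) + r = 589 \left(-295\right) + 225 = -173755 + 225 = -173530$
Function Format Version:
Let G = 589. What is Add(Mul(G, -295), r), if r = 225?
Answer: -173530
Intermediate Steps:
Add(Mul(G, -295), r) = Add(Mul(589, -295), 225) = Add(-173755, 225) = -173530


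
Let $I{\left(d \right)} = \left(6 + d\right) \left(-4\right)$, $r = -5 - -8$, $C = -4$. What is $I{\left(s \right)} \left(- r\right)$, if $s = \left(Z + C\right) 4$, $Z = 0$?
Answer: $-120$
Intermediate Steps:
$r = 3$ ($r = -5 + 8 = 3$)
$s = -16$ ($s = \left(0 - 4\right) 4 = \left(-4\right) 4 = -16$)
$I{\left(d \right)} = -24 - 4 d$
$I{\left(s \right)} \left(- r\right) = \left(-24 - -64\right) \left(\left(-1\right) 3\right) = \left(-24 + 64\right) \left(-3\right) = 40 \left(-3\right) = -120$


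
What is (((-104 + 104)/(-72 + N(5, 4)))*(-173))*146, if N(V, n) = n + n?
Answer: 0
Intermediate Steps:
N(V, n) = 2*n
(((-104 + 104)/(-72 + N(5, 4)))*(-173))*146 = (((-104 + 104)/(-72 + 2*4))*(-173))*146 = ((0/(-72 + 8))*(-173))*146 = ((0/(-64))*(-173))*146 = ((0*(-1/64))*(-173))*146 = (0*(-173))*146 = 0*146 = 0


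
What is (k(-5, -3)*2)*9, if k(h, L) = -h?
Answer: 90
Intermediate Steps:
(k(-5, -3)*2)*9 = (-1*(-5)*2)*9 = (5*2)*9 = 10*9 = 90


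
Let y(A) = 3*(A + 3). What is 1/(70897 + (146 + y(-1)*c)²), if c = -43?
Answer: 1/83441 ≈ 1.1985e-5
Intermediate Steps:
y(A) = 9 + 3*A (y(A) = 3*(3 + A) = 9 + 3*A)
1/(70897 + (146 + y(-1)*c)²) = 1/(70897 + (146 + (9 + 3*(-1))*(-43))²) = 1/(70897 + (146 + (9 - 3)*(-43))²) = 1/(70897 + (146 + 6*(-43))²) = 1/(70897 + (146 - 258)²) = 1/(70897 + (-112)²) = 1/(70897 + 12544) = 1/83441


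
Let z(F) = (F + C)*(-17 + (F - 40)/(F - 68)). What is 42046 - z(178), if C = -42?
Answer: 2430306/55 ≈ 44187.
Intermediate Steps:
z(F) = (-42 + F)*(-17 + (-40 + F)/(-68 + F)) (z(F) = (F - 42)*(-17 + (F - 40)/(F - 68)) = (-42 + F)*(-17 + (-40 + F)/(-68 + F)))
42046 - z(178) = 42046 - 4*(-11718 - 4*178**2 + 447*178)/(-68 + 178) = 42046 - 4*(-11718 - 4*31684 + 79566)/110 = 42046 - 4*(-11718 - 126736 + 79566)/110 = 42046 - 4*(-58888)/110 = 42046 - 1*(-117776/55) = 42046 + 117776/55 = 2430306/55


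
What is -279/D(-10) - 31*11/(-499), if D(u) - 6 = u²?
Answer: -103075/52894 ≈ -1.9487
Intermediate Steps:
D(u) = 6 + u²
-279/D(-10) - 31*11/(-499) = -279/(6 + (-10)²) - 31*11/(-499) = -279/(6 + 100) - 341*(-1/499) = -279/106 + 341/499 = -103075/52894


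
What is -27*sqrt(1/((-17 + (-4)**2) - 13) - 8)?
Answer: -27*I*sqrt(1582)/14 ≈ -76.708*I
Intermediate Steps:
-27*sqrt(1/((-17 + (-4)**2) - 13) - 8) = -27*sqrt(1/((-17 + 16) - 13) - 8) = -27*sqrt(1/(-1 - 13) - 8) = -27*sqrt(1/(-14) - 8) = -27*sqrt(-1/14 - 8) = -27*I*sqrt(1582)/14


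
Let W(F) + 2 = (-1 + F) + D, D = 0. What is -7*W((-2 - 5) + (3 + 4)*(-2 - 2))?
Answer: 266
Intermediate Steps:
W(F) = -3 + F (W(F) = -2 + ((-1 + F) + 0) = -2 + (-1 + F) = -3 + F)
-7*W((-2 - 5) + (3 + 4)*(-2 - 2)) = -7*(-3 + ((-2 - 5) + (3 + 4)*(-2 - 2))) = -7*(-3 + (-7 + 7*(-4))) = -7*(-3 + (-7 - 28)) = -7*(-3 - 35) = -7*(-38) = 266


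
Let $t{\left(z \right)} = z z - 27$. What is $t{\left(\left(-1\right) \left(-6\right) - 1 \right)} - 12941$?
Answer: $-12943$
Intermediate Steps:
$t{\left(z \right)} = -27 + z^{2}$ ($t{\left(z \right)} = z^{2} - 27 = -27 + z^{2}$)
$t{\left(\left(-1\right) \left(-6\right) - 1 \right)} - 12941 = \left(-27 + \left(\left(-1\right) \left(-6\right) - 1\right)^{2}\right) - 12941 = \left(-27 + \left(6 - 1\right)^{2}\right) - 12941 = \left(-27 + 5^{2}\right) - 12941 = \left(-27 + 25\right) - 12941 = -2 - 12941 = -12943$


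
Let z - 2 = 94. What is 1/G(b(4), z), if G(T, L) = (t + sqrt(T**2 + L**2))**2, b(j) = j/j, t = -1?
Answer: (1 - sqrt(9217))**(-2) ≈ 0.00011079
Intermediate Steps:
z = 96 (z = 2 + 94 = 96)
b(j) = 1
G(T, L) = (-1 + sqrt(L**2 + T**2))**2 (G(T, L) = (-1 + sqrt(T**2 + L**2))**2 = (-1 + sqrt(L**2 + T**2))**2)
1/G(b(4), z) = 1/((-1 + sqrt(96**2 + 1**2))**2) = 1/((-1 + sqrt(9216 + 1))**2) = 1/((-1 + sqrt(9217))**2) = (-1 + sqrt(9217))**(-2)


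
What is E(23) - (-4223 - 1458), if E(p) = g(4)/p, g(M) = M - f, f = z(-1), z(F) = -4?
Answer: 130671/23 ≈ 5681.3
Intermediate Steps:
f = -4
g(M) = 4 + M (g(M) = M - 1*(-4) = M + 4 = 4 + M)
E(p) = 8/p (E(p) = (4 + 4)/p = 8/p)
E(23) - (-4223 - 1458) = 8/23 - (-4223 - 1458) = 8*(1/23) - 1*(-5681) = 8/23 + 5681 = 130671/23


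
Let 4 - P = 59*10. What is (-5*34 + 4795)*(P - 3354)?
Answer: -18222500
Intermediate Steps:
P = -586 (P = 4 - 59*10 = 4 - 1*590 = 4 - 590 = -586)
(-5*34 + 4795)*(P - 3354) = (-5*34 + 4795)*(-586 - 3354) = (-170 + 4795)*(-3940) = 4625*(-3940) = -18222500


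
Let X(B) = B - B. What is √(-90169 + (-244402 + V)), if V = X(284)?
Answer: I*√334571 ≈ 578.42*I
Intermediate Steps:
X(B) = 0
V = 0
√(-90169 + (-244402 + V)) = √(-90169 + (-244402 + 0)) = √(-90169 - 244402) = √(-334571) = I*√334571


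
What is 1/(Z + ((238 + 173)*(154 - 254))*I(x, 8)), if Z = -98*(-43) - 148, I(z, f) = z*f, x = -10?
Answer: 1/3292066 ≈ 3.0376e-7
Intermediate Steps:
I(z, f) = f*z
Z = 4066 (Z = 4214 - 148 = 4066)
1/(Z + ((238 + 173)*(154 - 254))*I(x, 8)) = 1/(4066 + ((238 + 173)*(154 - 254))*(8*(-10))) = 1/(4066 + (411*(-100))*(-80)) = 1/(4066 - 41100*(-80)) = 1/(4066 + 3288000) = 1/3292066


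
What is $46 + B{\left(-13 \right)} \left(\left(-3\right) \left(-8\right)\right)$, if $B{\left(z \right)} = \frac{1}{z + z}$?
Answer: $\frac{586}{13} \approx 45.077$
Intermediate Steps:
$B{\left(z \right)} = \frac{1}{2 z}$
$46 + B{\left(-13 \right)} \left(\left(-3\right) \left(-8\right)\right) = 46 + \frac{1}{2 \left(-13\right)} \left(\left(-3\right) \left(-8\right)\right) = 46 + \frac{1}{2} \left(- \frac{1}{13}\right) 24 = 46 - \frac{12}{13} = \frac{586}{13}$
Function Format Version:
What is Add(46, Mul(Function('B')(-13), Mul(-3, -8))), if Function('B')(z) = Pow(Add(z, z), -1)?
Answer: Rational(586, 13) ≈ 45.077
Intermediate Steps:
Function('B')(z) = Mul(Rational(1, 2), Pow(z, -1)) (Function('B')(z) = Pow(Mul(2, z), -1) = Mul(Rational(1, 2), Pow(z, -1)))
Add(46, Mul(Function('B')(-13), Mul(-3, -8))) = Add(46, Mul(Mul(Rational(1, 2), Pow(-13, -1)), Mul(-3, -8))) = Add(46, Mul(Mul(Rational(1, 2), Rational(-1, 13)), 24)) = Add(46, Mul(Rational(-1, 26), 24)) = Add(46, Rational(-12, 13)) = Rational(586, 13)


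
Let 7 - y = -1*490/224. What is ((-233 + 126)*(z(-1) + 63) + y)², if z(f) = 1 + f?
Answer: 11601228681/256 ≈ 4.5317e+7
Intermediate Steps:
y = 147/16 (y = 7 - (-1*490)/224 = 7 - (-490)/224 = 7 - 1*(-35/16) = 7 + 35/16 = 147/16 ≈ 9.1875)
((-233 + 126)*(z(-1) + 63) + y)² = ((-233 + 126)*((1 - 1) + 63) + 147/16)² = (-107*(0 + 63) + 147/16)² = (-107*63 + 147/16)² = (-6741 + 147/16)² = (-107709/16)² = 11601228681/256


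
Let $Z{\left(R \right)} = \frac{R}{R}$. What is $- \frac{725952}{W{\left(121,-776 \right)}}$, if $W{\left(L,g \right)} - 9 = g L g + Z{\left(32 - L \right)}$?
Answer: $- \frac{362976}{36431653} \approx -0.0099632$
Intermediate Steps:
$Z{\left(R \right)} = 1$
$W{\left(L,g \right)} = 10 + L g^{2}$ ($W{\left(L,g \right)} = 9 + \left(g L g + 1\right) = 9 + \left(L g g + 1\right) = 9 + \left(L g^{2} + 1\right) = 9 + \left(1 + L g^{2}\right) = 10 + L g^{2}$)
$- \frac{725952}{W{\left(121,-776 \right)}} = - \frac{725952}{10 + 121 \left(-776\right)^{2}} = - \frac{725952}{10 + 121 \cdot 602176} = - \frac{725952}{10 + 72863296} = - \frac{725952}{72863306} = \left(-725952\right) \frac{1}{72863306} = - \frac{362976}{36431653}$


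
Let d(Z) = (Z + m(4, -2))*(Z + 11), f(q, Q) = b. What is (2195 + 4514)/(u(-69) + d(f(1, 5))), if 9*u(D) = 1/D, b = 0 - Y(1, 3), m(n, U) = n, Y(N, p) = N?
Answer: 4166289/18629 ≈ 223.65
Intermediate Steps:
b = -1 (b = 0 - 1*1 = 0 - 1 = -1)
f(q, Q) = -1
u(D) = 1/(9*D)
d(Z) = (4 + Z)*(11 + Z) (d(Z) = (Z + 4)*(Z + 11) = (4 + Z)*(11 + Z))
(2195 + 4514)/(u(-69) + d(f(1, 5))) = (2195 + 4514)/((1/9)/(-69) + (44 + (-1)**2 + 15*(-1))) = 6709/((1/9)*(-1/69) + (44 + 1 - 15)) = 6709/(-1/621 + 30) = 6709/(18629/621) = 6709*(621/18629) = 4166289/18629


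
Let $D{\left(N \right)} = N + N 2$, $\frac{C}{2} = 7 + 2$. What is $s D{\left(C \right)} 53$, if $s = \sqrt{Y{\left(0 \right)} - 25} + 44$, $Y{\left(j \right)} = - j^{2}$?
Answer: $125928 + 14310 i \approx 1.2593 \cdot 10^{5} + 14310.0 i$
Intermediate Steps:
$C = 18$ ($C = 2 \left(7 + 2\right) = 2 \cdot 9 = 18$)
$D{\left(N \right)} = 3 N$ ($D{\left(N \right)} = N + 2 N = 3 N$)
$s = 44 + 5 i$ ($s = \sqrt{- 0^{2} - 25} + 44 = \sqrt{\left(-1\right) 0 - 25} + 44 = \sqrt{0 - 25} + 44 = \sqrt{-25} + 44 = 5 i + 44 = 44 + 5 i \approx 44.0 + 5.0 i$)
$s D{\left(C \right)} 53 = \left(44 + 5 i\right) 3 \cdot 18 \cdot 53 = \left(44 + 5 i\right) 54 \cdot 53 = \left(2376 + 270 i\right) 53 = 125928 + 14310 i$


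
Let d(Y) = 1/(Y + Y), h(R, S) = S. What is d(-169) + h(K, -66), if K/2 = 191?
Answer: -22309/338 ≈ -66.003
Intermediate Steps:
K = 382 (K = 2*191 = 382)
d(Y) = 1/(2*Y)
d(-169) + h(K, -66) = (1/2)/(-169) - 66 = (1/2)*(-1/169) - 66 = -1/338 - 66 = -22309/338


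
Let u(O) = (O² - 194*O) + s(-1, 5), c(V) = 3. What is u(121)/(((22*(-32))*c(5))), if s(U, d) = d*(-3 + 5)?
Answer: 2941/704 ≈ 4.1776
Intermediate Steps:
s(U, d) = 2*d (s(U, d) = d*2 = 2*d)
u(O) = 10 + O² - 194*O (u(O) = (O² - 194*O) + 2*5 = (O² - 194*O) + 10 = 10 + O² - 194*O)
u(121)/(((22*(-32))*c(5))) = (10 + 121² - 194*121)/(((22*(-32))*3)) = (10 + 14641 - 23474)/((-704*3)) = -8823/(-2112) = -8823*(-1/2112) = 2941/704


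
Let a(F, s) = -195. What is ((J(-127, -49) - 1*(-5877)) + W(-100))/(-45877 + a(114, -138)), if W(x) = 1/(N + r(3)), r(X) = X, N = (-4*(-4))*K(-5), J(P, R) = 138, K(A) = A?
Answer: -231577/1773772 ≈ -0.13056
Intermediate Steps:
N = -80 (N = -4*(-4)*(-5) = 16*(-5) = -80)
W(x) = -1/77 (W(x) = 1/(-80 + 3) = 1/(-77) = -1/77)
((J(-127, -49) - 1*(-5877)) + W(-100))/(-45877 + a(114, -138)) = ((138 - 1*(-5877)) - 1/77)/(-45877 - 195) = ((138 + 5877) - 1/77)/(-46072) = (6015 - 1/77)*(-1/46072) = (463154/77)*(-1/46072) = -231577/1773772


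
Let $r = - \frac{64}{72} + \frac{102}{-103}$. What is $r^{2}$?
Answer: $\frac{3034564}{859329} \approx 3.5313$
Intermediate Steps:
$r = - \frac{1742}{927}$ ($r = \left(-64\right) \frac{1}{72} + 102 \left(- \frac{1}{103}\right) = - \frac{8}{9} - \frac{102}{103} = - \frac{1742}{927} \approx -1.8792$)
$r^{2} = \left(- \frac{1742}{927}\right)^{2} = \frac{3034564}{859329}$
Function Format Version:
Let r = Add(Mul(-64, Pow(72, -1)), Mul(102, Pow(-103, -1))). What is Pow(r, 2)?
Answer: Rational(3034564, 859329) ≈ 3.5313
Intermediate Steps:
r = Rational(-1742, 927) (r = Add(Mul(-64, Rational(1, 72)), Mul(102, Rational(-1, 103))) = Add(Rational(-8, 9), Rational(-102, 103)) = Rational(-1742, 927) ≈ -1.8792)
Pow(r, 2) = Pow(Rational(-1742, 927), 2) = Rational(3034564, 859329)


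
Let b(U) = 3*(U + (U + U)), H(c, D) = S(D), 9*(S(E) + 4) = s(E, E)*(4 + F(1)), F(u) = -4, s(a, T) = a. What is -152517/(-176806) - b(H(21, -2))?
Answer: 6517533/176806 ≈ 36.863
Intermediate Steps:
S(E) = -4 (S(E) = -4 + (E*(4 - 4))/9 = -4 + (E*0)/9 = -4 + (1/9)*0 = -4 + 0 = -4)
H(c, D) = -4
b(U) = 9*U (b(U) = 3*(U + 2*U) = 3*(3*U) = 9*U)
-152517/(-176806) - b(H(21, -2)) = -152517/(-176806) - 9*(-4) = -152517*(-1/176806) - 1*(-36) = 152517/176806 + 36 = 6517533/176806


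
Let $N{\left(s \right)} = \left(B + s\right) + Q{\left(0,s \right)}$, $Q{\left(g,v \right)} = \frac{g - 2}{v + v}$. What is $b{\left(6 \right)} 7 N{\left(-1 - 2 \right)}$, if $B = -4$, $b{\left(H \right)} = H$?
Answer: $-280$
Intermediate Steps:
$Q{\left(g,v \right)} = \frac{-2 + g}{2 v}$
$N{\left(s \right)} = -4 + s - \frac{1}{s}$ ($N{\left(s \right)} = \left(-4 + s\right) + \frac{-2 + 0}{2 s} = \left(-4 + s\right) + \frac{1}{2} \frac{1}{s} \left(-2\right) = \left(-4 + s\right) - \frac{1}{s} = -4 + s - \frac{1}{s}$)
$b{\left(6 \right)} 7 N{\left(-1 - 2 \right)} = 6 \cdot 7 \left(-4 - 3 - \frac{1}{-1 - 2}\right) = 42 \left(-4 - 3 - \frac{1}{-1 - 2}\right) = 42 \left(-4 - 3 - \frac{1}{-3}\right) = 42 \left(-4 - 3 - - \frac{1}{3}\right) = 42 \left(-4 - 3 + \frac{1}{3}\right) = 42 \left(- \frac{20}{3}\right) = -280$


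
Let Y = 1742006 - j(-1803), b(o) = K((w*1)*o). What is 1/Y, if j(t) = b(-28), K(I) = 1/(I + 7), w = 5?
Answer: 133/231686799 ≈ 5.7405e-7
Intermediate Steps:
K(I) = 1/(7 + I)
b(o) = 1/(7 + 5*o) (b(o) = 1/(7 + (5*1)*o) = 1/(7 + 5*o))
j(t) = -1/133 (j(t) = 1/(7 + 5*(-28)) = 1/(7 - 140) = 1/(-133) = -1/133)
Y = 231686799/133 (Y = 1742006 - 1*(-1/133) = 1742006 + 1/133 = 231686799/133 ≈ 1.7420e+6)
1/Y = 1/(231686799/133) = 133/231686799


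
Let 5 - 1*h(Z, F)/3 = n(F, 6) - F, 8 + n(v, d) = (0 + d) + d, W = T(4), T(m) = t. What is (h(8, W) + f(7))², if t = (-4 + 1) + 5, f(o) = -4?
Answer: 25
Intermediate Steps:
t = 2 (t = -3 + 5 = 2)
T(m) = 2
W = 2
n(v, d) = -8 + 2*d (n(v, d) = -8 + ((0 + d) + d) = -8 + (d + d) = -8 + 2*d)
h(Z, F) = 3 + 3*F (h(Z, F) = 15 - 3*((-8 + 2*6) - F) = 15 - 3*((-8 + 12) - F) = 15 - 3*(4 - F) = 15 + (-12 + 3*F) = 3 + 3*F)
(h(8, W) + f(7))² = ((3 + 3*2) - 4)² = ((3 + 6) - 4)² = (9 - 4)² = 5² = 25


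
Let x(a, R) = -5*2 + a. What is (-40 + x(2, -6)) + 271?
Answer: 223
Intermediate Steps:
x(a, R) = -10 + a
(-40 + x(2, -6)) + 271 = (-40 + (-10 + 2)) + 271 = (-40 - 8) + 271 = -48 + 271 = 223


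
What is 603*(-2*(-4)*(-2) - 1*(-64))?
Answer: 28944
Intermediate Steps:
603*(-2*(-4)*(-2) - 1*(-64)) = 603*(8*(-2) + 64) = 603*(-16 + 64) = 603*48 = 28944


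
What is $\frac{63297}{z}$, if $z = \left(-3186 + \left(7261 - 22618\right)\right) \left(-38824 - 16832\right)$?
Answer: $\frac{7033}{114669912} \approx 6.1333 \cdot 10^{-5}$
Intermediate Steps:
$z = 1032029208$ ($z = \left(-3186 + \left(7261 - 22618\right)\right) \left(-38824 - 16832\right) = \left(-3186 - 15357\right) \left(-55656\right) = \left(-18543\right) \left(-55656\right) = 1032029208$)
$\frac{63297}{z} = \frac{63297}{1032029208} = 63297 \cdot \frac{1}{1032029208} = \frac{7033}{114669912}$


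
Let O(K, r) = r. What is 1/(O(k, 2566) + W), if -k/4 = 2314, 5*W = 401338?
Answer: 5/414168 ≈ 1.2072e-5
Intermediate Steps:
W = 401338/5 (W = (⅕)*401338 = 401338/5 ≈ 80268.)
k = -9256 (k = -4*2314 = -9256)
1/(O(k, 2566) + W) = 1/(2566 + 401338/5) = 1/(414168/5) = 5/414168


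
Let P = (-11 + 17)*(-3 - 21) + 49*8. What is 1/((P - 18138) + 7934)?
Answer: -1/9956 ≈ -0.00010044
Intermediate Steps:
P = 248 (P = 6*(-24) + 392 = -144 + 392 = 248)
1/((P - 18138) + 7934) = 1/((248 - 18138) + 7934) = 1/(-17890 + 7934) = 1/(-9956) = -1/9956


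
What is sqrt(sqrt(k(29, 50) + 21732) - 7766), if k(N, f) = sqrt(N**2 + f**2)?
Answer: sqrt(-7766 + sqrt(21732 + sqrt(3341))) ≈ 87.283*I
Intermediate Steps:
sqrt(sqrt(k(29, 50) + 21732) - 7766) = sqrt(sqrt(sqrt(29**2 + 50**2) + 21732) - 7766) = sqrt(sqrt(sqrt(841 + 2500) + 21732) - 7766) = sqrt(sqrt(sqrt(3341) + 21732) - 7766) = sqrt(sqrt(21732 + sqrt(3341)) - 7766) = sqrt(-7766 + sqrt(21732 + sqrt(3341)))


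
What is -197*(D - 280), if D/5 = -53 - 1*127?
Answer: 232460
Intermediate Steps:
D = -900 (D = 5*(-53 - 1*127) = 5*(-53 - 127) = 5*(-180) = -900)
-197*(D - 280) = -197*(-900 - 280) = -197*(-1180) = 232460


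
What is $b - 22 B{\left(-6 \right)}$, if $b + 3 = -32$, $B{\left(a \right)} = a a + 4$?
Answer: $-915$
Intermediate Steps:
$B{\left(a \right)} = 4 + a^{2}$ ($B{\left(a \right)} = a^{2} + 4 = 4 + a^{2}$)
$b = -35$ ($b = -3 - 32 = -35$)
$b - 22 B{\left(-6 \right)} = -35 - 22 \left(4 + \left(-6\right)^{2}\right) = -35 - 22 \left(4 + 36\right) = -35 - 880 = -915$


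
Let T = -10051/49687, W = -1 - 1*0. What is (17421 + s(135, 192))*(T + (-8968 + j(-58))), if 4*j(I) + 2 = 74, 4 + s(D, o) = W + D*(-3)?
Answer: -7564939712711/49687 ≈ -1.5225e+8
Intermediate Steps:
W = -1 (W = -1 + 0 = -1)
s(D, o) = -5 - 3*D (s(D, o) = -4 + (-1 + D*(-3)) = -4 + (-1 - 3*D) = -5 - 3*D)
j(I) = 18 (j(I) = -½ + (¼)*74 = -½ + 37/2 = 18)
T = -10051/49687 (T = -10051*1/49687 = -10051/49687 ≈ -0.20229)
(17421 + s(135, 192))*(T + (-8968 + j(-58))) = (17421 + (-5 - 3*135))*(-10051/49687 + (-8968 + 18)) = (17421 + (-5 - 405))*(-10051/49687 - 8950) = (17421 - 410)*(-444708701/49687) = 17011*(-444708701/49687) = -7564939712711/49687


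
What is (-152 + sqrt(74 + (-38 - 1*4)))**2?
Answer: 23136 - 1216*sqrt(2) ≈ 21416.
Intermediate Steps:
(-152 + sqrt(74 + (-38 - 1*4)))**2 = (-152 + sqrt(74 + (-38 - 4)))**2 = (-152 + sqrt(74 - 42))**2 = (-152 + sqrt(32))**2 = (-152 + 4*sqrt(2))**2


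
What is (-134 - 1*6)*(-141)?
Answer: 19740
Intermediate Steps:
(-134 - 1*6)*(-141) = (-134 - 6)*(-141) = -140*(-141) = 19740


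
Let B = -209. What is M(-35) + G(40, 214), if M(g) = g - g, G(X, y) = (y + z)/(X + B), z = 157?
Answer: -371/169 ≈ -2.1953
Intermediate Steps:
G(X, y) = (157 + y)/(-209 + X) (G(X, y) = (y + 157)/(X - 209) = (157 + y)/(-209 + X))
M(g) = 0
M(-35) + G(40, 214) = 0 + (157 + 214)/(-209 + 40) = 0 + 371/(-169) = 0 - 1/169*371 = 0 - 371/169 = -371/169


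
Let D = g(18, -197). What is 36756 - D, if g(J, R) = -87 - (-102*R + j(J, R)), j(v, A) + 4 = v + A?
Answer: 56754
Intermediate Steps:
j(v, A) = -4 + A + v (j(v, A) = -4 + (v + A) = -4 + (A + v) = -4 + A + v)
g(J, R) = -83 - J + 101*R (g(J, R) = -87 - (-102*R + (-4 + R + J)) = -87 - (-102*R + (-4 + J + R)) = -87 - (-4 + J - 101*R) = -87 + (4 - J + 101*R) = -83 - J + 101*R)
D = -19998 (D = -83 - 1*18 + 101*(-197) = -83 - 18 - 19897 = -19998)
36756 - D = 36756 - 1*(-19998) = 36756 + 19998 = 56754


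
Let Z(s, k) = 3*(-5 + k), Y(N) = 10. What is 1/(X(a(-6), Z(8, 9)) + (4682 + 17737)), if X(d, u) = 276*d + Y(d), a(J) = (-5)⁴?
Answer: 1/194929 ≈ 5.1301e-6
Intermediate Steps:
a(J) = 625
Z(s, k) = -15 + 3*k
X(d, u) = 10 + 276*d (X(d, u) = 276*d + 10 = 10 + 276*d)
1/(X(a(-6), Z(8, 9)) + (4682 + 17737)) = 1/((10 + 276*625) + (4682 + 17737)) = 1/((10 + 172500) + 22419) = 1/(172510 + 22419) = 1/194929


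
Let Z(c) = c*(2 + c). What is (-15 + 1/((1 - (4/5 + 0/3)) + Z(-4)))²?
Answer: 372100/1681 ≈ 221.36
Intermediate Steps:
(-15 + 1/((1 - (4/5 + 0/3)) + Z(-4)))² = (-15 + 1/((1 - (4/5 + 0/3)) - 4*(2 - 4)))² = (-15 + 1/((1 - (4*(⅕) + 0*(⅓))) - 4*(-2)))² = (-15 + 1/((1 - (⅘ + 0)) + 8))² = (-15 + 1/((1 - 1*⅘) + 8))² = (-15 + 1/((1 - ⅘) + 8))² = (-15 + 1/(⅕ + 8))² = (-15 + 1/(41/5))² = (-15 + 5/41)² = (-610/41)² = 372100/1681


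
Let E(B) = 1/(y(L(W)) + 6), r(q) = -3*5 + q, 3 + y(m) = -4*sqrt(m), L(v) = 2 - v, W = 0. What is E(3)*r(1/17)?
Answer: 762/391 + 1016*sqrt(2)/391 ≈ 5.6236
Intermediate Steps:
y(m) = -3 - 4*sqrt(m)
r(q) = -15 + q
E(B) = 1/(3 - 4*sqrt(2)) (E(B) = 1/((-3 - 4*sqrt(2 - 1*0)) + 6) = 1/((-3 - 4*sqrt(2 + 0)) + 6) = 1/((-3 - 4*sqrt(2)) + 6) = 1/(3 - 4*sqrt(2)))
E(3)*r(1/17) = (-3/23 - 4*sqrt(2)/23)*(-15 + 1/17) = (-3/23 - 4*sqrt(2)/23)*(-254/17) = 762/391 + 1016*sqrt(2)/391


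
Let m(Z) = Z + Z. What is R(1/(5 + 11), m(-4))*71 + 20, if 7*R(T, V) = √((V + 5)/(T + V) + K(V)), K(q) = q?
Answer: 20 + 1562*I*√254/889 ≈ 20.0 + 28.002*I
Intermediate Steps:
m(Z) = 2*Z
R(T, V) = √(V + (5 + V)/(T + V))/7 (R(T, V) = √((V + 5)/(T + V) + V)/7 = √((5 + V)/(T + V) + V)/7 = √(V + (5 + V)/(T + V))/7)
R(1/(5 + 11), m(-4))*71 + 20 = (√((5 + 2*(-4) + (2*(-4))*(1/(5 + 11) + 2*(-4)))/(1/(5 + 11) + 2*(-4)))/7)*71 + 20 = (√((5 - 8 - 8*(1/16 - 8))/(1/16 - 8))/7)*71 + 20 = (√((5 - 8 - 8*(-127/16))/(-127/16))/7)*71 + 20 = (√(-16*(5 - 8 + 127/2)/127)/7)*71 + 20 = (√(-16/127*121/2)/7)*71 + 20 = (√(-968/127)/7)*71 + 20 = ((22*I*√254/127)/7)*71 + 20 = (22*I*√254/889)*71 + 20 = 1562*I*√254/889 + 20 = 20 + 1562*I*√254/889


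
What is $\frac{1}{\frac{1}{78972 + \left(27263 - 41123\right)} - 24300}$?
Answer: $- \frac{65112}{1582221599} \approx -4.1152 \cdot 10^{-5}$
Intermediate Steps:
$\frac{1}{\frac{1}{78972 + \left(27263 - 41123\right)} - 24300} = \frac{1}{\frac{1}{78972 - 13860} - 24300} = \frac{1}{\frac{1}{65112} - 24300} = \frac{1}{- \frac{1582221599}{65112}} = - \frac{65112}{1582221599}$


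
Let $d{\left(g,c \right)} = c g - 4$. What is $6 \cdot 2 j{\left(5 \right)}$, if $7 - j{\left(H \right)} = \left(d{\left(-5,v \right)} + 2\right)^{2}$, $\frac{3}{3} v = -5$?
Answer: $-6264$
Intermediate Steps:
$v = -5$
$d{\left(g,c \right)} = -4 + c g$
$j{\left(H \right)} = -522$ ($j{\left(H \right)} = 7 - \left(\left(-4 - -25\right) + 2\right)^{2} = 7 - \left(\left(-4 + 25\right) + 2\right)^{2} = 7 - \left(21 + 2\right)^{2} = 7 - 23^{2} = 7 - 529 = -522$)
$6 \cdot 2 j{\left(5 \right)} = 6 \cdot 2 \left(-522\right) = 12 \left(-522\right) = -6264$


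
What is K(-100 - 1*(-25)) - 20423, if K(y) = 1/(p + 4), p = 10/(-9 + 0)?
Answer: -530989/26 ≈ -20423.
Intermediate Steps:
p = -10/9 (p = 10/(-9) = -⅑*10 = -10/9 ≈ -1.1111)
K(y) = 9/26 (K(y) = 1/(-10/9 + 4) = 1/(26/9) = 9/26)
K(-100 - 1*(-25)) - 20423 = 9/26 - 20423 = -530989/26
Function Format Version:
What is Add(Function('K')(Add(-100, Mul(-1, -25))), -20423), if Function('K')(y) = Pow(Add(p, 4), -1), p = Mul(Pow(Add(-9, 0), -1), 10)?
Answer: Rational(-530989, 26) ≈ -20423.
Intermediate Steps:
p = Rational(-10, 9) (p = Mul(Pow(-9, -1), 10) = Mul(Rational(-1, 9), 10) = Rational(-10, 9) ≈ -1.1111)
Function('K')(y) = Rational(9, 26) (Function('K')(y) = Pow(Add(Rational(-10, 9), 4), -1) = Pow(Rational(26, 9), -1) = Rational(9, 26))
Add(Function('K')(Add(-100, Mul(-1, -25))), -20423) = Add(Rational(9, 26), -20423) = Rational(-530989, 26)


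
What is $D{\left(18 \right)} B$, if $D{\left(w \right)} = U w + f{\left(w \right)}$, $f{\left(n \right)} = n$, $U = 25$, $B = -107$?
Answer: $-50076$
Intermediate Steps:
$D{\left(w \right)} = 26 w$ ($D{\left(w \right)} = 25 w + w = 26 w$)
$D{\left(18 \right)} B = 26 \cdot 18 \left(-107\right) = 468 \left(-107\right) = -50076$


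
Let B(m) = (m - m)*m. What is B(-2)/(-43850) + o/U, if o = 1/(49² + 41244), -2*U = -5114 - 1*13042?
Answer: 1/396209310 ≈ 2.5239e-9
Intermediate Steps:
B(m) = 0 (B(m) = 0*m = 0)
U = 9078 (U = -(-5114 - 1*13042)/2 = -(-5114 - 13042)/2 = -½*(-18156) = 9078)
o = 1/43645 (o = 1/(2401 + 41244) = 1/43645 ≈ 2.2912e-5)
B(-2)/(-43850) + o/U = 0/(-43850) + (1/43645)/9078 = 0*(-1/43850) + (1/43645)*(1/9078) = 0 + 1/396209310 = 1/396209310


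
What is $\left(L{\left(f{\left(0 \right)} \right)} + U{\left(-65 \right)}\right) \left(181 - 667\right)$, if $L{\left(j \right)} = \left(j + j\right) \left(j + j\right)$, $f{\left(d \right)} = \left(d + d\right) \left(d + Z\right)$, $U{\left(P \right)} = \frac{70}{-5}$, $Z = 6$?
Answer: $6804$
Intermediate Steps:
$U{\left(P \right)} = -14$ ($U{\left(P \right)} = 70 \left(- \frac{1}{5}\right) = -14$)
$f{\left(d \right)} = 2 d \left(6 + d\right)$ ($f{\left(d \right)} = \left(d + d\right) \left(d + 6\right) = 2 d \left(6 + d\right)$)
$L{\left(j \right)} = 4 j^{2}$ ($L{\left(j \right)} = 2 j 2 j = 4 j^{2}$)
$\left(L{\left(f{\left(0 \right)} \right)} + U{\left(-65 \right)}\right) \left(181 - 667\right) = \left(4 \left(2 \cdot 0 \left(6 + 0\right)\right)^{2} - 14\right) \left(181 - 667\right) = \left(4 \left(2 \cdot 0 \cdot 6\right)^{2} - 14\right) \left(-486\right) = \left(4 \cdot 0^{2} - 14\right) \left(-486\right) = \left(4 \cdot 0 - 14\right) \left(-486\right) = \left(0 - 14\right) \left(-486\right) = \left(-14\right) \left(-486\right) = 6804$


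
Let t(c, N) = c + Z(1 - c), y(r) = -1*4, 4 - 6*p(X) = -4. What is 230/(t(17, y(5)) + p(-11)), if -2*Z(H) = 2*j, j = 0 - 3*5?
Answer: 69/10 ≈ 6.9000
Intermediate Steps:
p(X) = 4/3 (p(X) = ⅔ - ⅙*(-4) = ⅔ + ⅔ = 4/3)
y(r) = -4
j = -15 (j = 0 - 15 = -15)
Z(H) = 15 (Z(H) = -(-15) = -½*(-30) = 15)
t(c, N) = 15 + c (t(c, N) = c + 15 = 15 + c)
230/(t(17, y(5)) + p(-11)) = 230/((15 + 17) + 4/3) = 230/(32 + 4/3) = 230/(100/3) = 230*(3/100) = 69/10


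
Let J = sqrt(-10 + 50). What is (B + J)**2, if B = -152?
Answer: 23144 - 608*sqrt(10) ≈ 21221.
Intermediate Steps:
J = 2*sqrt(10) (J = sqrt(40) = 2*sqrt(10) ≈ 6.3246)
(B + J)**2 = (-152 + 2*sqrt(10))**2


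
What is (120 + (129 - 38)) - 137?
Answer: 74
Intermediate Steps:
(120 + (129 - 38)) - 137 = (120 + 91) - 137 = 211 - 137 = 74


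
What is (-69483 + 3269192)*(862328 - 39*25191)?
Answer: -384352244789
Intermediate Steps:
(-69483 + 3269192)*(862328 - 39*25191) = 3199709*(862328 - 982449) = 3199709*(-120121) = -384352244789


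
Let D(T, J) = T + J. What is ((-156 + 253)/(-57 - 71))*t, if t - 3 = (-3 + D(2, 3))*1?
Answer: -485/128 ≈ -3.7891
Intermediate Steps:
D(T, J) = J + T
t = 5 (t = 3 + (-3 + (3 + 2))*1 = 3 + (-3 + 5)*1 = 3 + 2*1 = 3 + 2 = 5)
((-156 + 253)/(-57 - 71))*t = ((-156 + 253)/(-57 - 71))*5 = (97/(-128))*5 = (97*(-1/128))*5 = -97/128*5 = -485/128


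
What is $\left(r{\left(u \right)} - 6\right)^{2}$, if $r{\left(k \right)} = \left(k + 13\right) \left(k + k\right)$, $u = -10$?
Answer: $4356$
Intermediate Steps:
$r{\left(k \right)} = 2 k \left(13 + k\right)$ ($r{\left(k \right)} = \left(13 + k\right) 2 k = 2 k \left(13 + k\right)$)
$\left(r{\left(u \right)} - 6\right)^{2} = \left(2 \left(-10\right) \left(13 - 10\right) - 6\right)^{2} = \left(2 \left(-10\right) 3 - 6\right)^{2} = \left(-60 - 6\right)^{2} = \left(-66\right)^{2} = 4356$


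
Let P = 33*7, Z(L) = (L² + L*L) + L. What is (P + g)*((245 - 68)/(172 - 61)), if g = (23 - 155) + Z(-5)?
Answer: 8496/37 ≈ 229.62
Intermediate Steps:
Z(L) = L + 2*L² (Z(L) = (L² + L²) + L = 2*L² + L = L + 2*L²)
g = -87 (g = (23 - 155) - 5*(1 + 2*(-5)) = -132 - 5*(1 - 10) = -132 - 5*(-9) = -132 + 45 = -87)
P = 231
(P + g)*((245 - 68)/(172 - 61)) = (231 - 87)*((245 - 68)/(172 - 61)) = 144*(177/111) = 144*(177*(1/111)) = 144*(59/37) = 8496/37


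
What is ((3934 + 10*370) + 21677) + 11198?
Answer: 40509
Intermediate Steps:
((3934 + 10*370) + 21677) + 11198 = ((3934 + 3700) + 21677) + 11198 = (7634 + 21677) + 11198 = 29311 + 11198 = 40509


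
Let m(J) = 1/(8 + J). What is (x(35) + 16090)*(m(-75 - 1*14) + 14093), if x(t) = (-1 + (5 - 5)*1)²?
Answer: 18368391412/81 ≈ 2.2677e+8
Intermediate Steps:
x(t) = 1 (x(t) = (-1 + 0*1)² = (-1 + 0)² = (-1)² = 1)
(x(35) + 16090)*(m(-75 - 1*14) + 14093) = (1 + 16090)*(1/(8 + (-75 - 1*14)) + 14093) = 16091*(1/(8 + (-75 - 14)) + 14093) = 16091*(1/(8 - 89) + 14093) = 16091*(1/(-81) + 14093) = 16091*(-1/81 + 14093) = 16091*(1141532/81) = 18368391412/81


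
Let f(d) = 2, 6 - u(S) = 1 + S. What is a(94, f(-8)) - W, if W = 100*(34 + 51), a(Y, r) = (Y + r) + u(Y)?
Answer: -8493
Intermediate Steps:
u(S) = 5 - S (u(S) = 6 - (1 + S) = 6 + (-1 - S) = 5 - S)
a(Y, r) = 5 + r (a(Y, r) = (Y + r) + (5 - Y) = 5 + r)
W = 8500 (W = 100*85 = 8500)
a(94, f(-8)) - W = (5 + 2) - 1*8500 = 7 - 8500 = -8493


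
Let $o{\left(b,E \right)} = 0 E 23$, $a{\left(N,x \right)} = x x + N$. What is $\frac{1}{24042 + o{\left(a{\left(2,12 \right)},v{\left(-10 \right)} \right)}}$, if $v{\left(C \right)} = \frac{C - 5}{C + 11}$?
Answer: $\frac{1}{24042} \approx 4.1594 \cdot 10^{-5}$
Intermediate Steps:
$a{\left(N,x \right)} = N + x^{2}$ ($a{\left(N,x \right)} = x^{2} + N = N + x^{2}$)
$v{\left(C \right)} = \frac{-5 + C}{11 + C}$
$o{\left(b,E \right)} = 0$ ($o{\left(b,E \right)} = 0 \cdot 23 = 0$)
$\frac{1}{24042 + o{\left(a{\left(2,12 \right)},v{\left(-10 \right)} \right)}} = \frac{1}{24042 + 0} = \frac{1}{24042}$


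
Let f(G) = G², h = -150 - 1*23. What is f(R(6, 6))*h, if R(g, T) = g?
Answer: -6228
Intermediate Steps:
h = -173 (h = -150 - 23 = -173)
f(R(6, 6))*h = 6²*(-173) = 36*(-173) = -6228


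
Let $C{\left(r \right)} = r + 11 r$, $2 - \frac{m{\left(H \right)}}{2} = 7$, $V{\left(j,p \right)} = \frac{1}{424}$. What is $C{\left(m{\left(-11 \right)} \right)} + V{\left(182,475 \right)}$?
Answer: $- \frac{50879}{424} \approx -120.0$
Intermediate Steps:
$V{\left(j,p \right)} = \frac{1}{424}$
$m{\left(H \right)} = -10$ ($m{\left(H \right)} = 4 - 14 = -10$)
$C{\left(r \right)} = 12 r$
$C{\left(m{\left(-11 \right)} \right)} + V{\left(182,475 \right)} = 12 \left(-10\right) + \frac{1}{424} = -120 + \frac{1}{424} = - \frac{50879}{424}$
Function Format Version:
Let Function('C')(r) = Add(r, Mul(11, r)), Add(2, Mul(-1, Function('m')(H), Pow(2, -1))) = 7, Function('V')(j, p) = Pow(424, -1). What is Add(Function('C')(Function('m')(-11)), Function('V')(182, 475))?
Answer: Rational(-50879, 424) ≈ -120.00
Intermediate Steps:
Function('V')(j, p) = Rational(1, 424)
Function('m')(H) = -10 (Function('m')(H) = Add(4, Mul(-2, 7)) = Add(4, -14) = -10)
Function('C')(r) = Mul(12, r)
Add(Function('C')(Function('m')(-11)), Function('V')(182, 475)) = Add(Mul(12, -10), Rational(1, 424)) = Add(-120, Rational(1, 424)) = Rational(-50879, 424)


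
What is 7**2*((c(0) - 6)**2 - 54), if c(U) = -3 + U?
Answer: 1323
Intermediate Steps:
7**2*((c(0) - 6)**2 - 54) = 7**2*(((-3 + 0) - 6)**2 - 54) = 49*((-3 - 6)**2 - 54) = 49*((-9)**2 - 54) = 49*(81 - 54) = 49*27 = 1323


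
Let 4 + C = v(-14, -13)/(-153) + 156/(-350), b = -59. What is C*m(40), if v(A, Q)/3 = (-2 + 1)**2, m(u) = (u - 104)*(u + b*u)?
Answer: -1183474688/1785 ≈ -6.6301e+5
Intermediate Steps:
m(u) = -58*u*(-104 + u) (m(u) = (u - 104)*(u - 59*u) = (-104 + u)*(-58*u) = -58*u*(-104 + u))
v(A, Q) = 3 (v(A, Q) = 3*(-2 + 1)**2 = 3*(-1)**2 = 3*1 = 3)
C = -39853/8925 (C = -4 + (3/(-153) + 156/(-350)) = -4 + (3*(-1/153) + 156*(-1/350)) = -4 + (-1/51 - 78/175) = -4 - 4153/8925 = -39853/8925 ≈ -4.4653)
C*m(40) = -2311474*40*(104 - 1*40)/8925 = -2311474*40*(104 - 40)/8925 = -2311474*40*64/8925 = -39853/8925*148480 = -1183474688/1785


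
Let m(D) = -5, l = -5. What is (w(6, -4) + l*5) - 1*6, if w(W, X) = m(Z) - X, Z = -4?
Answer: -32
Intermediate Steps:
w(W, X) = -5 - X
(w(6, -4) + l*5) - 1*6 = ((-5 - 1*(-4)) - 5*5) - 1*6 = ((-5 + 4) - 25) - 6 = (-1 - 25) - 6 = -26 - 6 = -32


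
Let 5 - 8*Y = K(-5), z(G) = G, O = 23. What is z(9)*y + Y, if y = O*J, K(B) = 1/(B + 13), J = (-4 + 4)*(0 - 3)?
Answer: 39/64 ≈ 0.60938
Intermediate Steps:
J = 0 (J = 0*(-3) = 0)
K(B) = 1/(13 + B)
y = 0 (y = 23*0 = 0)
Y = 39/64 (Y = 5/8 - 1/(8*(13 - 5)) = 5/8 - 1/8/8 = 5/8 - 1/8*1/8 = 5/8 - 1/64 = 39/64 ≈ 0.60938)
z(9)*y + Y = 9*0 + 39/64 = 0 + 39/64 = 39/64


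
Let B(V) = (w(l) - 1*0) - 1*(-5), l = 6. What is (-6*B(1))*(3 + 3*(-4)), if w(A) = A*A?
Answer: 2214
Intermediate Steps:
w(A) = A²
B(V) = 41 (B(V) = (6² - 1*0) - 1*(-5) = (36 + 0) + 5 = 36 + 5 = 41)
(-6*B(1))*(3 + 3*(-4)) = (-6*41)*(3 + 3*(-4)) = -246*(3 - 12) = -246*(-9) = 2214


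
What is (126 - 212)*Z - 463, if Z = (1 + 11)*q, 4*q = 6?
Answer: -2011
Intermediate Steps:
q = 3/2 (q = (¼)*6 = 3/2 ≈ 1.5000)
Z = 18 (Z = (1 + 11)*(3/2) = 12*(3/2) = 18)
(126 - 212)*Z - 463 = (126 - 212)*18 - 463 = -86*18 - 463 = -1548 - 463 = -2011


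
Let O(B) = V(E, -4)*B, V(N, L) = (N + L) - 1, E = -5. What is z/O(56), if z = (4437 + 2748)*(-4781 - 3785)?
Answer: 6154671/56 ≈ 1.0990e+5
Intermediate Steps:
V(N, L) = -1 + L + N (V(N, L) = (L + N) - 1 = -1 + L + N)
z = -61546710 (z = 7185*(-8566) = -61546710)
O(B) = -10*B (O(B) = (-1 - 4 - 5)*B = -10*B)
z/O(56) = -61546710/((-10*56)) = -61546710/(-560) = -61546710*(-1/560) = 6154671/56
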